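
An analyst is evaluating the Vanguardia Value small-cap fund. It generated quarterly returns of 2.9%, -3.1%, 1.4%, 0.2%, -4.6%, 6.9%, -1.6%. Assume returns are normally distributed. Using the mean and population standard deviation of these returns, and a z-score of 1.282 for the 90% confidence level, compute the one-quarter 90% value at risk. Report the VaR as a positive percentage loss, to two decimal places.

μ = (2.9 − 3.1 + 1.4 + 0.2 − 4.6 + 6.9 − 1.6) / 7 = 2.10 / 7 = 0.3000%
Σ(r − μ)² = (2.9 − 0.3000)² + (-3.1 − 0.3000)² + (1.4 − 0.3000)² + … = 90.7200
population σ = √(90.7200 / 7) = √12.9600 = 3.6000%
VaR = −(μ − z·σ) = −(0.3000 − 1.282 × 3.6000) = −(-4.3152) = 4.3152%

4.32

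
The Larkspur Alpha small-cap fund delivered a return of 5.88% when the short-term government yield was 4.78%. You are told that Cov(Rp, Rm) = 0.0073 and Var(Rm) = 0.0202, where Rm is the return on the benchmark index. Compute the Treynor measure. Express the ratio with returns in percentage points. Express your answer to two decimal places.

3.04

β = Cov / Var = 0.0073 / 0.0202 = 0.3614
Treynor = (Rp − Rf) / β = (5.88% − 4.78%) / 0.3614 = 1.10 / 0.3614 = 3.0437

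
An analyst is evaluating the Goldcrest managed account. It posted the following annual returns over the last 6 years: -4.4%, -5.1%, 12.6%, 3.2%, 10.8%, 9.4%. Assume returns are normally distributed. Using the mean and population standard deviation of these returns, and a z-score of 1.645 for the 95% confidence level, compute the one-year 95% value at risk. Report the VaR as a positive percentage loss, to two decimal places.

μ = (-4.4 − 5.1 + 12.6 + 3.2 + 10.8 + 9.4) / 6 = 26.50 / 6 = 4.4167%
Σ(r − μ)² = (-4.4 − 4.4167)² + (-5.1 − 4.4167)² + … = 302.3283
σ = √[302.3283 / 6] = 7.0985%
VaR = −(μ − z·σ) = −(4.4167 − 1.645 × 7.0985) = −(-7.2603) = 7.2603%

7.26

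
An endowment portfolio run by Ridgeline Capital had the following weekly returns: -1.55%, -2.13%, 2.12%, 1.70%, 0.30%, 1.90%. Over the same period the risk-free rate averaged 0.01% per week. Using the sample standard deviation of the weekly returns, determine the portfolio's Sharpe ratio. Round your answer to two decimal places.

0.21

r̄ = (-1.55 − 2.13 + 2.12 + 1.7 + 0.3 + 1.9) / 6 = 0.3900%
Sample std dev = √[17.1112 / 5] = 1.8499%
Sharpe = (r̄ − rf) / σ = (0.3900 − 0.01) / 1.8499 = 0.3800 / 1.8499 = 0.2054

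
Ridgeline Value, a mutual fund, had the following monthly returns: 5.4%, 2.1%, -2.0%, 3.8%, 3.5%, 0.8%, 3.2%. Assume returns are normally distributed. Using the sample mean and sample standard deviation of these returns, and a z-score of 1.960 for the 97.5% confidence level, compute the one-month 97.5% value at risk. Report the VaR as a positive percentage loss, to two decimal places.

Mean return r̄ = 16.80 / 7 = 2.4000%
Σ(r − r̄)² = (5.4 − 2.4000)² + (2.1 − 2.4000)² + … = 34.8200
σ = √[34.8200 / 6] = 2.4090%
VaR = −(r̄ − z·σ) = −(2.4000 − 1.960 × 2.4090) = −(-2.3216) = 2.3216%

2.32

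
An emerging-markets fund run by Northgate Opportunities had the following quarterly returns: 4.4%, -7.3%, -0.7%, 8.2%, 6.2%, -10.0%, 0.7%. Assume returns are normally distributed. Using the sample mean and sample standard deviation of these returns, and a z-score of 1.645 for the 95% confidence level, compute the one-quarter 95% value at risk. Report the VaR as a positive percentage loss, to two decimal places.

r̄ = (4.4 − 7.3 − 0.7 + 8.2 + 6.2 − 10 + 0.7) / 7 = 0.2143%
Σ(r − r̄)² = (4.4 − 0.2143)² + (-7.3 − 0.2143)² + (-0.7 − 0.2143)² + … = 278.9886
σ = √[278.9886 / 6] = 6.8190%
VaR = −(r̄ − z·σ) = −(0.2143 − 1.645 × 6.8190) = −(-11.0030) = 11.0030%

11.00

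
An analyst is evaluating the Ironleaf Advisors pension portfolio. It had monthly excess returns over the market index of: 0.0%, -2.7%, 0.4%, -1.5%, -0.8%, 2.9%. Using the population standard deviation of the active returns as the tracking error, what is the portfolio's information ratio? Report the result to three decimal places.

-0.162

r̄ = (0 − 2.7 + 0.4 − 1.5 − 0.8 + 2.9) / 6 = -1.70 / 6 = -0.2833%
Population std dev = √[18.2683 / 6] = 1.7449%
IR = r̄ / tracking error = -0.2833 / 1.7449 = -0.1624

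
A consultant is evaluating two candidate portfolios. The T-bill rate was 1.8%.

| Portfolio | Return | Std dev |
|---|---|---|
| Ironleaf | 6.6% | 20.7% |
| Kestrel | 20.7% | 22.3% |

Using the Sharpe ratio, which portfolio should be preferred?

Ironleaf: Sharpe ratio = (6.6% − 1.8%) / 20.7% = 0.232
Kestrel: Sharpe ratio = (20.7% − 1.8%) / 22.3% = 0.848
Highest: Kestrel (0.848).

Kestrel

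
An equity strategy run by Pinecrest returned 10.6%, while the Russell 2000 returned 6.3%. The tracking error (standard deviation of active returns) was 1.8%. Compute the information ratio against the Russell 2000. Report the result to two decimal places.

2.39

IR = (Rp − Rb) / TE = (10.6% − 6.3%) / 1.8% = 4.30% / 1.8% = 2.3889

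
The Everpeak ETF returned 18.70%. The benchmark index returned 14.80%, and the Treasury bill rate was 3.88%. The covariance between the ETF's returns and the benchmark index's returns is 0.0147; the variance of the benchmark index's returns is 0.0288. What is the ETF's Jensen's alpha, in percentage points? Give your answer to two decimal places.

9.25

β = Cov / Var = 0.0147 / 0.0288 = 0.5104
E[R] = Rf + β(Rm − Rf) = 3.88% + 0.5104 × (14.80% − 3.88%) = 9.4536%
α = Rp − E[R] = 18.70% − 9.4536% = 9.2464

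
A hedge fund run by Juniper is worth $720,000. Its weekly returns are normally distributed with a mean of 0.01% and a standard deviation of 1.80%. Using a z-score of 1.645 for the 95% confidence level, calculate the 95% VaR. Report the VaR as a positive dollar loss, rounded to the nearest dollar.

Return at the 95% tail: μ − z·σ = 0.01% − 1.645 × 1.80% = 0.01 − 2.9610 = -2.9510%
VaR = −(-2.9510%) × $720,000 = 2.9510% × $720,000 = $21,247

$21,247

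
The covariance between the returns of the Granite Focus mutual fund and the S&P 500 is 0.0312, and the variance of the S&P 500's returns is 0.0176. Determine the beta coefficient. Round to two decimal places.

1.77

β = Cov(Rp, Rm) / Var(Rm) = 0.0312 / 0.0176 = 1.7727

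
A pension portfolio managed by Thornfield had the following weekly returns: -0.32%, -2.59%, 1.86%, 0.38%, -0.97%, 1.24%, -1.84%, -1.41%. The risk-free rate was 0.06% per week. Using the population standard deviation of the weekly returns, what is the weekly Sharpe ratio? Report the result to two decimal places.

-0.36

Mean return r̄ = -3.650 / 8 = -0.4563%
Σ(r − r̄)² = (-0.32 − (-0.4563))² + (-2.59 − (-0.4563))² + (1.86 − (-0.4563))² + … = 16.6014
σ = √[16.6014 / 8] = 1.4405%
Sharpe = (r̄ − rf) / σ = (-0.4563 − 0.06) / 1.4405 = -0.5163 / 1.4405 = -0.3584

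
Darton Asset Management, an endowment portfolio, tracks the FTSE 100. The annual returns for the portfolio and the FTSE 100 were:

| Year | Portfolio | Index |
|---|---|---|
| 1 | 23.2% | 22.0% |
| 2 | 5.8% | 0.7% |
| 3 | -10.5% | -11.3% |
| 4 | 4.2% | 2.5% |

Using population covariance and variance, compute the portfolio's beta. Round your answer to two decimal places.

r̄p = 5.6750%,  r̄m = 3.4750%
Cov = Σ(rp − r̄p)(rm − r̄m) / 4 = 141.1819
Var(rm) = Σ(rm − r̄m)² / 4 = 142.5319
β = Cov / Var = 141.1819 / 142.5319 = 0.9905

0.99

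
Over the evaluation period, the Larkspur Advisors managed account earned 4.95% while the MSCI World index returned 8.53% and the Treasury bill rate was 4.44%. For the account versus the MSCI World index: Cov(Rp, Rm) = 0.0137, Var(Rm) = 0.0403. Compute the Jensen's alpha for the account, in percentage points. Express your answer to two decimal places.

-0.88

β = Cov / Var = 0.0137 / 0.0403 = 0.3400
E[R] = Rf + β(Rm − Rf) = 4.44% + 0.3400 × (8.53% − 4.44%) = 5.8306%
α = Rp − E[R] = 4.95% − 5.8306% = -0.8806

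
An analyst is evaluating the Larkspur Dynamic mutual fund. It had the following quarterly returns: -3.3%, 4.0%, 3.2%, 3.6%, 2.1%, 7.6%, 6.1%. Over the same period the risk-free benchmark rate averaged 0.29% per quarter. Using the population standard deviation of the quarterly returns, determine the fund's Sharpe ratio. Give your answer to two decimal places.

r̄ = (-3.3 + 4 + 3.2 + 3.6 + 2.1 + 7.6 + 6.1) / 7 = 23.30 / 7 = 3.3286%
Σ(r − r̄)² = 71.9143; population σ = √(71.9143/7) = 3.2052%
Sharpe = (r̄ − rf) / σ = (3.3286 − 0.29) / 3.2052 = 3.0386 / 3.2052 = 0.9480

0.95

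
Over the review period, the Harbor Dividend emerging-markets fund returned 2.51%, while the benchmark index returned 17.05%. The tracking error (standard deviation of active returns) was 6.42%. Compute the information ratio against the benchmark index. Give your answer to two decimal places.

-2.26

IR = (Rp − Rb) / TE = (2.51% − 17.05%) / 6.42% = -14.54% / 6.42% = -2.2648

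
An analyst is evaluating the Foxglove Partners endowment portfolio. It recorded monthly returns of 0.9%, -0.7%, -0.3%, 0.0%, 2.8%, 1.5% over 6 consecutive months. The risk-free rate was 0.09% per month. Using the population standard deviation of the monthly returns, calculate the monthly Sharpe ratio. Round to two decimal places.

Mean return μ = 4.20 / 6 = 0.7000%
Population std dev = √[8.5400 / 6] = 1.1930%
Sharpe = (μ − rf) / σ = (0.7000 − 0.09) / 1.1930 = 0.6100 / 1.1930 = 0.5113

0.51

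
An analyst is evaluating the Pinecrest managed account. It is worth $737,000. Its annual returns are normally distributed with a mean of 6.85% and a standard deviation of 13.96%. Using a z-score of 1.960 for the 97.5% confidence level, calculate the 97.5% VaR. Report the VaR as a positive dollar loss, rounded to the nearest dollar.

Return at the 97.5% tail: μ − z·σ = 6.85% − 1.960 × 13.96% = 6.85 − 27.3616 = -20.5116%
VaR = −(-20.5116%) × $737,000 = 20.5116% × $737,000 = $151,170

$151,170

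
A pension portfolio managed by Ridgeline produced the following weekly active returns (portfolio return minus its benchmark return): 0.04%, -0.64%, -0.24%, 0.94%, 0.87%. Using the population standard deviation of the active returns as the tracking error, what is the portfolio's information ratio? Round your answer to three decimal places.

r̄ = (0.04 − 0.64 − 0.24 + 0.94 + 0.87) / 5 = 0.1940%
Σ(r − r̄)² = 1.9211; population σ = √(1.9211/5) = 0.6199%
IR = r̄ / tracking error = 0.1940 / 0.6199 = 0.3130

0.313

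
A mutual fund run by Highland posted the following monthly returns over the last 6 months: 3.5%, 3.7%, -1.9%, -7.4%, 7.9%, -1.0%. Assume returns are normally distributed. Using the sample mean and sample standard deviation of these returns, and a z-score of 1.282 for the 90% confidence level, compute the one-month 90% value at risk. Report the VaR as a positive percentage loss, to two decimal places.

6.08

Mean return r̄ = 4.80 / 6 = 0.8000%
Sample std dev = √[143.8800 / 5] = 5.3643%
VaR = −(r̄ − z·σ) = −(0.8000 − 1.282 × 5.3643) = −(-6.0770) = 6.0770%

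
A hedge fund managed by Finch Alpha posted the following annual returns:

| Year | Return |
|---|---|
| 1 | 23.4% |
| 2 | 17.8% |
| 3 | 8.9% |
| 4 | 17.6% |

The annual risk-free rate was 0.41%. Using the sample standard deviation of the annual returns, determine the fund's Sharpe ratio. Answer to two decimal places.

2.76

r̄ = (23.4 + 17.8 + 8.9 + 17.6) / 4 = 16.9250%
Sample std dev = √[107.5475 / 3] = 5.9874%
Sharpe = (r̄ − rf) / σ = (16.9250 − 0.41) / 5.9874 = 16.5150 / 5.9874 = 2.7583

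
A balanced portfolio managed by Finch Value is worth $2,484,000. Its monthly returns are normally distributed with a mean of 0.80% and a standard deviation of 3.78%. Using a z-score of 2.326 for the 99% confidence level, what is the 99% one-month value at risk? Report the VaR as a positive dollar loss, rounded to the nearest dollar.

Return at the 99% tail: μ − z·σ = 0.80% − 2.326 × 3.78% = 0.8 − 8.79228 = -7.99228%
VaR = −(-7.99228%) × $2,484,000 = 7.99228% × $2,484,000 = $198,528

$198,528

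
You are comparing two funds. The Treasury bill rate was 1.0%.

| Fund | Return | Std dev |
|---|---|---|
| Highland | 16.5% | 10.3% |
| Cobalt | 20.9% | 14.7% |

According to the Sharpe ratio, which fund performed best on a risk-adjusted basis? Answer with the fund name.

Highland

Highland: Sharpe ratio = (16.5% − 1.0%) / 10.3% = 1.505
Cobalt: Sharpe ratio = (20.9% − 1.0%) / 14.7% = 1.354
Highest: Highland (1.505).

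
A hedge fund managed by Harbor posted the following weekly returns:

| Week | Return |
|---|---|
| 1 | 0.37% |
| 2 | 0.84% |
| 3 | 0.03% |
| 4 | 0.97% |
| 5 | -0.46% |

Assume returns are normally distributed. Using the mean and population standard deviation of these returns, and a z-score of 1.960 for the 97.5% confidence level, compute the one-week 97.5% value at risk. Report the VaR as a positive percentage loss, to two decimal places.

0.68

r̄ = (0.37 + 0.84 + 0.03 + 0.97 − 0.46) / 5 = 1.750 / 5 = 0.3500%
Σ(r − r̄)² = (0.37 − 0.3500)² + (0.84 − 0.3500)² + (0.03 − 0.3500)² + … = 1.3834
σ = √[1.3834 / 5] = 0.5260%
VaR = −(r̄ − z·σ) = −(0.3500 − 1.960 × 0.5260) = −(-0.6810) = 0.6810%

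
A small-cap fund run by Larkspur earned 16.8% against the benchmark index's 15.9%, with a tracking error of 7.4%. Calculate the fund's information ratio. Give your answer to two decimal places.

IR = (Rp − Rb) / TE = (16.8% − 15.9%) / 7.4% = 0.90% / 7.4% = 0.1216

0.12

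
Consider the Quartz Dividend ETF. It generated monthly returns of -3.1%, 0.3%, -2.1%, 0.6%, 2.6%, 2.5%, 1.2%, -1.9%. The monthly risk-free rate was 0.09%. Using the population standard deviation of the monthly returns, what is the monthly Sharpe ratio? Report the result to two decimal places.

-0.04

r̄ = (-3.1 + 0.3 − 2.1 + 0.6 + 2.6 + 2.5 + 1.2 − 1.9) / 8 = 0.0125%
Σ(r − r̄)² = (-3.1 − 0.0125)² + (0.3 − 0.0125)² + (-2.1 − 0.0125)² + … = 32.5288
σ = √[32.5288 / 8] = 2.0165%
Sharpe = (r̄ − rf) / σ = (0.0125 − 0.09) / 2.0165 = -0.0775 / 2.0165 = -0.0384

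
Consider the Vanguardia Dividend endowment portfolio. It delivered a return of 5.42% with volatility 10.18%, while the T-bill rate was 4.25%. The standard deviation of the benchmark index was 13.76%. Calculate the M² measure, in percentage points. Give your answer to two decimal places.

5.83

Sharpe = (Rp − Rf) / σp = (5.42% − 4.25%) / 10.18% = 0.1149
M² = Rf + Sharpe × σm = 4.25% + 0.1149 × 13.76% = 5.8310%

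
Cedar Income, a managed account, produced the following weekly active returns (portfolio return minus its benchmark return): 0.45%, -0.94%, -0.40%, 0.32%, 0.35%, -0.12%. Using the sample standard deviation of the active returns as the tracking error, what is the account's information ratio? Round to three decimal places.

-0.105

μ = (0.45 − 0.94 − 0.4 + 0.32 + 0.35 − 0.12) / 6 = -0.0567%
Σ(r − μ)² = (0.45 − (-0.0567))² + (-0.94 − (-0.0567))² + (-0.4 − (-0.0567))² + … = 1.4661
sample σ = √(1.4661 / 5) = √0.2932 = 0.5415%
IR = μ / tracking error = -0.0567 / 0.5415 = -0.1047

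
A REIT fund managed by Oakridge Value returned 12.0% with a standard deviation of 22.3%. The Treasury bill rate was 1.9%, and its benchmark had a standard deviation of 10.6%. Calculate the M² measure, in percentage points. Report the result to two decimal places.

6.70

Sharpe = (Rp − Rf) / σp = (12.0% − 1.9%) / 22.3% = 0.4529
M² = Rf + Sharpe × σm = 1.9% + 0.4529 × 10.6% = 6.7007%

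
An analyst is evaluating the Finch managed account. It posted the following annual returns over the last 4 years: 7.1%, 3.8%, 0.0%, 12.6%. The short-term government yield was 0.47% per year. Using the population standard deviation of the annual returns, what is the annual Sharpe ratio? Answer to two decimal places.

r̄ = (7.1 + 3.8 + 0 + 12.6) / 4 = 23.50 / 4 = 5.8750%
Population std dev = √[85.5475 / 4] = 4.6246%
Sharpe = (r̄ − rf) / σ = (5.8750 − 0.47) / 4.6246 = 5.4050 / 4.6246 = 1.1687

1.17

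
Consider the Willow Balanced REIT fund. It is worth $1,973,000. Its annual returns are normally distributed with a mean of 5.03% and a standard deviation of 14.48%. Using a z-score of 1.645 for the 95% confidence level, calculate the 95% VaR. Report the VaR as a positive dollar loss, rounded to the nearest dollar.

$370,719

Return at the 95% tail: μ − z·σ = 5.03% − 1.645 × 14.48% = 5.03 − 23.8196 = -18.7896%
VaR = −(-18.7896%) × $1,973,000 = 18.7896% × $1,973,000 = $370,719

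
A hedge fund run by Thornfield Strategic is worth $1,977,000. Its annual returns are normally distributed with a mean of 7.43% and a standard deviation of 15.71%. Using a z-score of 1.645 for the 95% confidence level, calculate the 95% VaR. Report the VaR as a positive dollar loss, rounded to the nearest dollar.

Return at the 95% tail: μ − z·σ = 7.43% − 1.645 × 15.71% = 7.43 − 25.84295 = -18.41295%
VaR = −(-18.41295%) × $1,977,000 = 18.41295% × $1,977,000 = $364,024

$364,024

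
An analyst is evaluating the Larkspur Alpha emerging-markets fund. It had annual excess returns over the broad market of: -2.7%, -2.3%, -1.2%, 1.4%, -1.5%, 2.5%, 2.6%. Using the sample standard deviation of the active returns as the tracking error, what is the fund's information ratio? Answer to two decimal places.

μ = (-2.7 − 2.3 − 1.2 + 1.4 − 1.5 + 2.5 + 2.6) / 7 = -0.1714%
Σ(r − μ)² = (-2.7 − (-0.1714))² + (-2.3 − (-0.1714))² + (-1.2 − (-0.1714))² + … = 31.0343
σ = √[31.0343 / 6] = 2.2743%
IR = μ / tracking error = -0.1714 / 2.2743 = -0.0754

-0.08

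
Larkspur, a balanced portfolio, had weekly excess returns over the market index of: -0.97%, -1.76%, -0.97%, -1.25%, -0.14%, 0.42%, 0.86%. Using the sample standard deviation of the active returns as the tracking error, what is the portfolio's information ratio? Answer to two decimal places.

Mean return r̄ = -3.810 / 7 = -0.5443%
Sample std dev = √[5.4038 / 6] = 0.9490%
IR = r̄ / tracking error = -0.5443 / 0.9490 = -0.5736

-0.57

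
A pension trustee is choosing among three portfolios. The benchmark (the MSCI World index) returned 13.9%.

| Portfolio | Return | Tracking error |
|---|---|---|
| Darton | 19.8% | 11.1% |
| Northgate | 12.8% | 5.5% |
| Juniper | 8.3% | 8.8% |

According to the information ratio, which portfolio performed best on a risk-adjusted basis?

Darton: IR = (19.8% − 13.9%) / 11.1% = 0.532
Northgate: IR = (12.8% − 13.9%) / 5.5% = -0.200
Juniper: IR = (8.3% − 13.9%) / 8.8% = -0.636
Highest: Darton (0.532).

Darton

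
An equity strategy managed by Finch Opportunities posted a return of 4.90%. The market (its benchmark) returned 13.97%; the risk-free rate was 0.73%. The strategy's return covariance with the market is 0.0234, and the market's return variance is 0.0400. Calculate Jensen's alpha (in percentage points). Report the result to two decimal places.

β = Cov / Var = 0.0234 / 0.0400 = 0.5850
E[R] = Rf + β(Rm − Rf) = 0.73% + 0.5850 × (13.97% − 0.73%) = 8.4754%
α = Rp − E[R] = 4.90% − 8.4754% = -3.5754

-3.58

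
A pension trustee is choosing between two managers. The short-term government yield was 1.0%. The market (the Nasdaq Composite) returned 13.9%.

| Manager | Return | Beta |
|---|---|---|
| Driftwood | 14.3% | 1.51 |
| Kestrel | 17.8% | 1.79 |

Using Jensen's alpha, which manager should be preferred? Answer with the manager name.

Driftwood

Driftwood: α = 14.3% − [1.0% + 1.51 × (13.9% − 1.0%)] = -6.179
Kestrel: α = 17.8% − [1.0% + 1.79 × (13.9% − 1.0%)] = -6.291
Highest: Driftwood (-6.179).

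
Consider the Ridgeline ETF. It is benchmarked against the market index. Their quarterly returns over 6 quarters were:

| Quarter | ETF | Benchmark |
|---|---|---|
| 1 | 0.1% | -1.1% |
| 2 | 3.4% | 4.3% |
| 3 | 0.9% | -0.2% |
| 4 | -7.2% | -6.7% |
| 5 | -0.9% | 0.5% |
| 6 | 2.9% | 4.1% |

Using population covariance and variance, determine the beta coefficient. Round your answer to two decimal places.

0.91

r̄p = -0.1333%,  r̄m = 0.1500%
Cov = Σ(rp − r̄p)(rm − r̄m) / 6 = 12.3550
Var(rm) = Σ(rm − r̄m)² / 6 = 13.5925
β = Cov / Var = 12.3550 / 13.5925 = 0.9090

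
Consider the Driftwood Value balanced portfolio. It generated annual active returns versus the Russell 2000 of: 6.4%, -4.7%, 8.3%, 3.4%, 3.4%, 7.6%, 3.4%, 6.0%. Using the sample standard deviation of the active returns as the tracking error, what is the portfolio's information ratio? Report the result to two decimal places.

1.03

Mean return μ = 33.80 / 8 = 4.2250%
Sample std dev = √[117.5750 / 7] = 4.0983%
IR = μ / tracking error = 4.2250 / 4.0983 = 1.0309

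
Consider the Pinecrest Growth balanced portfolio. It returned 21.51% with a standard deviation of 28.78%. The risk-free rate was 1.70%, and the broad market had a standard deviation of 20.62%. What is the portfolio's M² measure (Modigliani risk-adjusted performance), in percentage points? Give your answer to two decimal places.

Sharpe = (Rp − Rf) / σp = (21.51% − 1.70%) / 28.78% = 0.6883
M² = Rf + Sharpe × σm = 1.70% + 0.6883 × 20.62% = 15.8927%

15.89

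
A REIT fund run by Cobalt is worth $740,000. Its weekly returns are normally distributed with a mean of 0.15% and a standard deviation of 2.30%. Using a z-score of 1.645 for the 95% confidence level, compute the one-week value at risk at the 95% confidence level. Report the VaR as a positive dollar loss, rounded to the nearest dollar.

$26,888

Return at the 95% tail: μ − z·σ = 0.15% − 1.645 × 2.30% = 0.15 − 3.7835 = -3.6335%
VaR = −(-3.6335%) × $740,000 = 3.6335% × $740,000 = $26,888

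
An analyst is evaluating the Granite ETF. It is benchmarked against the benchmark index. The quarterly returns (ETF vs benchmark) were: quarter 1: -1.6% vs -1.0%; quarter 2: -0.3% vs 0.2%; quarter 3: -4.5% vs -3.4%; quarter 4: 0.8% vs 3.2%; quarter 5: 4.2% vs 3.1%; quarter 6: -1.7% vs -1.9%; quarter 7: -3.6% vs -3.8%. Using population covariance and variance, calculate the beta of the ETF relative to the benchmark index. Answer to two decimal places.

0.94

r̄p = -0.9571%,  r̄m = -0.5143%
Cov = Σ(rp − r̄p)(rm − r̄m) / 7 = 6.5549
Var(rm) = Σ(rm − r̄m)² / 7 = 6.9498
β = Cov / Var = 6.5549 / 6.9498 = 0.9432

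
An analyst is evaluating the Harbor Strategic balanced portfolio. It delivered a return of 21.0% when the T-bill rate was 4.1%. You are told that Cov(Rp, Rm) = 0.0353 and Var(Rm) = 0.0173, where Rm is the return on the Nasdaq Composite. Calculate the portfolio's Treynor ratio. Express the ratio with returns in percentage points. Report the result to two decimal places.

8.28

β = Cov / Var = 0.0353 / 0.0173 = 2.0405
Treynor = (Rp − Rf) / β = (21.0% − 4.1%) / 2.0405 = 16.90 / 2.0405 = 8.2823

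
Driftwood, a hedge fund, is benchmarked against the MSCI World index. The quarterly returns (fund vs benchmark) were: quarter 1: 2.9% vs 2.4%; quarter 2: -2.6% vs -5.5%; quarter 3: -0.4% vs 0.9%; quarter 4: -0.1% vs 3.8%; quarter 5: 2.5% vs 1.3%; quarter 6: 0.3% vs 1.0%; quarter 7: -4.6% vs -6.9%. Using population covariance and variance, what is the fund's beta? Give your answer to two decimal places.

r̄p = -0.2857%,  r̄m = -0.4286%
Cov = Σ(rp − r̄p)(rm − r̄m) / 7 = 7.8504
Var(rm) = Σ(rm − r̄m)² / 7 = 14.3249
β = Cov / Var = 7.8504 / 14.3249 = 0.5480

0.55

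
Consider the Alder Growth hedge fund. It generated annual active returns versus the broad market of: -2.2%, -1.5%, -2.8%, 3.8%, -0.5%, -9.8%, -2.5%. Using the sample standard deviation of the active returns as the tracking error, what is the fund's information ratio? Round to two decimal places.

Mean return r̄ = -15.50 / 7 = -2.2143%
Σ(r − r̄)² = 97.5886; sample σ = √(97.5886/6) = 4.0330%
IR = r̄ / tracking error = -2.2143 / 4.0330 = -0.5490

-0.55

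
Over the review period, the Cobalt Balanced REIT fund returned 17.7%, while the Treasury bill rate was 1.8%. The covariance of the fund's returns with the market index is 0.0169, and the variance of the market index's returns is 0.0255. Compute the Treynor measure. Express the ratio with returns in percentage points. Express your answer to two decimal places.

23.99

β = Cov / Var = 0.0169 / 0.0255 = 0.6627
Treynor = (Rp − Rf) / β = (17.7% − 1.8%) / 0.6627 = 15.90 / 0.6627 = 23.9928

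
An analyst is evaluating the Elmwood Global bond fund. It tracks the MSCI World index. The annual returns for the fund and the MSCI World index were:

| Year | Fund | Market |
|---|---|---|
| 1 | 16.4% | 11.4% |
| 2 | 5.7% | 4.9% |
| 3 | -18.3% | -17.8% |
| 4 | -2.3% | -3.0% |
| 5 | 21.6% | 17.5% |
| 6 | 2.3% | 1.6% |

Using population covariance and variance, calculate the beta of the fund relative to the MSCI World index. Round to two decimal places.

1.15

r̄p = 4.2333%,  r̄m = 2.4333%
Cov = Σ(rp − r̄p)(rm − r̄m) / 6 = 144.5672
Var(rm) = Σ(rm − r̄m)² / 6 = 125.5156
β = Cov / Var = 144.5672 / 125.5156 = 1.1518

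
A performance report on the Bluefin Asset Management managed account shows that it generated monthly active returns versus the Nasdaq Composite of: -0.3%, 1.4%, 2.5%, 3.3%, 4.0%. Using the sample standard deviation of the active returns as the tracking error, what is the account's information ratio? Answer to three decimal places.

1.290

Mean return r̄ = 10.90 / 5 = 2.1800%
Σ(r − r̄)² = (-0.3 − 2.1800)² + (1.4 − 2.1800)² + … = 11.4280
σ = √[11.4280 / 4] = 1.6903%
IR = r̄ / tracking error = 2.1800 / 1.6903 = 1.2897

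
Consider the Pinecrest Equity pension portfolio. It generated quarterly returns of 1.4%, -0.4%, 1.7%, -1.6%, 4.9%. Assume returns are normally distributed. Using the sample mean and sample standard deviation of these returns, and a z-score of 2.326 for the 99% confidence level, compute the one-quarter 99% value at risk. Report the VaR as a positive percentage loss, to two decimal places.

4.54

Mean return r̄ = 6.00 / 5 = 1.2000%
Σ(r − r̄)² = 24.3800; sample σ = √(24.3800/4) = 2.4688%
VaR = −(r̄ − z·σ) = −(1.2000 − 2.326 × 2.4688) = −(-4.5424) = 4.5424%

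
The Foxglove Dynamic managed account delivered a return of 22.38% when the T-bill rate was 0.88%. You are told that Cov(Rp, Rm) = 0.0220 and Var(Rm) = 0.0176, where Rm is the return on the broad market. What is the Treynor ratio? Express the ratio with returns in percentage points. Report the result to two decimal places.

17.20

β = Cov / Var = 0.0220 / 0.0176 = 1.2500
Treynor = (Rp − Rf) / β = (22.38% − 0.88%) / 1.2500 = 21.50 / 1.2500 = 17.2000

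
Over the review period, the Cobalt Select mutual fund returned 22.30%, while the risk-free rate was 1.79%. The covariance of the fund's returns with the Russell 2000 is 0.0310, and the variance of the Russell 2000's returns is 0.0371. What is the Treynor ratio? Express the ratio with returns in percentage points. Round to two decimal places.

β = Cov / Var = 0.0310 / 0.0371 = 0.8356
Treynor = (Rp − Rf) / β = (22.30% − 1.79%) / 0.8356 = 20.51 / 0.8356 = 24.5452

24.55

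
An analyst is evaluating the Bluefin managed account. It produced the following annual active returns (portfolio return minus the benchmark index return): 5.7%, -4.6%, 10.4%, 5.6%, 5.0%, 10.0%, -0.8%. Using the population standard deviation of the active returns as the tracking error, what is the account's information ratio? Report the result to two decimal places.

0.88

r̄ = (5.7 − 4.6 + 10.4 + 5.6 + 5 + 10 − 0.8) / 7 = 4.4714%
Σ(r − r̄)² = (5.7 − 4.4714)² + (-4.6 − 4.4714)² + … = 178.8543
σ = √[178.8543 / 7] = 5.0548%
IR = r̄ / tracking error = 4.4714 / 5.0548 = 0.8846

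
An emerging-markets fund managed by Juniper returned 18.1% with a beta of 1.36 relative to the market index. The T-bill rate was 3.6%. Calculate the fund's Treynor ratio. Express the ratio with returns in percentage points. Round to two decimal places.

10.66

Treynor = (Rp − Rf) / β = (18.1% − 3.6%) / 1.36 = 14.50 / 1.36 = 10.6618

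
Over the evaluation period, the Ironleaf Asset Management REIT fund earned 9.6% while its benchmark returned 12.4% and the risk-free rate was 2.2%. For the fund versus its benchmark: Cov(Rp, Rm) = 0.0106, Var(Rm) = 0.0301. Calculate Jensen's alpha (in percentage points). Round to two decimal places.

β = Cov / Var = 0.0106 / 0.0301 = 0.3522
E[R] = Rf + β(Rm − Rf) = 2.2% + 0.3522 × (12.4% − 2.2%) = 5.7924%
α = Rp − E[R] = 9.6% − 5.7924% = 3.8076

3.81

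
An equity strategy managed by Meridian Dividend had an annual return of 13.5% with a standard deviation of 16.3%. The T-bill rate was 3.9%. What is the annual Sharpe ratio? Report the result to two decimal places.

Sharpe = (Rp − Rf) / σp = (13.5% − 3.9%) / 16.3% = 9.60% / 16.3% = 0.5890

0.59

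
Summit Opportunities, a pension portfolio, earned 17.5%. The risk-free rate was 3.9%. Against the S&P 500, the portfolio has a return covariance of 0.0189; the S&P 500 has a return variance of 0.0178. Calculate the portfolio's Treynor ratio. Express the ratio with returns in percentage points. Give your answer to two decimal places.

12.81

β = Cov / Var = 0.0189 / 0.0178 = 1.0618
Treynor = (Rp − Rf) / β = (17.5% − 3.9%) / 1.0618 = 13.60 / 1.0618 = 12.8084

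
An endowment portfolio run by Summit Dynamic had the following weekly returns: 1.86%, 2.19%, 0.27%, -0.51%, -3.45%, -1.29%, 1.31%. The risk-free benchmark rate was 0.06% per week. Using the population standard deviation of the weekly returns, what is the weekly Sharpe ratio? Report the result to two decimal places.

μ = (1.86 + 2.19 + 0.27 − 0.51 − 3.45 − 1.29 + 1.31) / 7 = 0.0543%
Population std dev = √[23.8508 / 7] = 1.8459%
Sharpe = (μ − rf) / σ = (0.0543 − 0.06) / 1.8459 = -0.0057 / 1.8459 = -0.0031

0.00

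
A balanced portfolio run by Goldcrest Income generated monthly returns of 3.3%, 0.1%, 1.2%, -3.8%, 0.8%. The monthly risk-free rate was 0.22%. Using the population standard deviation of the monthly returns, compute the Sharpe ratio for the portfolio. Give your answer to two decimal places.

0.04

Mean return μ = 1.60 / 5 = 0.3200%
Σ(r − μ)² = (3.3 − 0.3200)² + (0.1 − 0.3200)² + … = 26.9080
σ = √[26.9080 / 5] = 2.3198%
Sharpe = (μ − rf) / σ = (0.3200 − 0.22) / 2.3198 = 0.1000 / 2.3198 = 0.0431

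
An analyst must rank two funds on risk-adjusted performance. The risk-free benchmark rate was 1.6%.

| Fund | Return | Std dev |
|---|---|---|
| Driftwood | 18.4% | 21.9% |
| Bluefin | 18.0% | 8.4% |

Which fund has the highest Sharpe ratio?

Driftwood: Sharpe ratio = (18.4% − 1.6%) / 21.9% = 0.767
Bluefin: Sharpe ratio = (18.0% − 1.6%) / 8.4% = 1.952
Highest: Bluefin (1.952).

Bluefin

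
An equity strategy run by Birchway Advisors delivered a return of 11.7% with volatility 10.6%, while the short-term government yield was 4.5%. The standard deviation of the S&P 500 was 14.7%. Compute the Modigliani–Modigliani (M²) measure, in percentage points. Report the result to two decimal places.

14.48

Sharpe = (Rp − Rf) / σp = (11.7% − 4.5%) / 10.6% = 0.6792
M² = Rf + Sharpe × σm = 4.5% + 0.6792 × 14.7% = 14.4842%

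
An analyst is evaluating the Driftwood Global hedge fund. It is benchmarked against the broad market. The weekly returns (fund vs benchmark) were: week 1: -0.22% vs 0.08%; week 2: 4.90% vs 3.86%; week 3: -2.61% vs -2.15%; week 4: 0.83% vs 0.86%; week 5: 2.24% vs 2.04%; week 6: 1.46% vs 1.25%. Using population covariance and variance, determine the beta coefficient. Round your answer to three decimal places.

r̄p = 1.1000%,  r̄m = 0.9900%
Cov = Σ(rp − r̄p)(rm − r̄m) / 6 = 4.1804
Var(rm) = Σ(rm − r̄m)² / 6 = 3.3519
β = Cov / Var = 4.1804 / 3.3519 = 1.2472

1.247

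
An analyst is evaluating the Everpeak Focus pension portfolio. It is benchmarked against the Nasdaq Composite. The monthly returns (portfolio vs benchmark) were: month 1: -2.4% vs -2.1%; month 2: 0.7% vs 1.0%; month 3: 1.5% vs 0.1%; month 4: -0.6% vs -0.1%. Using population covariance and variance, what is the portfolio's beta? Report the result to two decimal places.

1.12

r̄p = -0.2000%,  r̄m = -0.2750%
Cov = Σ(rp − r̄p)(rm − r̄m) / 4 = 1.4325
Var(rm) = Σ(rm − r̄m)² / 4 = 1.2819
β = Cov / Var = 1.4325 / 1.2819 = 1.1175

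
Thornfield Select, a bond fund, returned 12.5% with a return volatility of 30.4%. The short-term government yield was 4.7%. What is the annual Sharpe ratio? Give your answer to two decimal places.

0.26

Sharpe = (Rp − Rf) / σp = (12.5% − 4.7%) / 30.4% = 7.80% / 30.4% = 0.2566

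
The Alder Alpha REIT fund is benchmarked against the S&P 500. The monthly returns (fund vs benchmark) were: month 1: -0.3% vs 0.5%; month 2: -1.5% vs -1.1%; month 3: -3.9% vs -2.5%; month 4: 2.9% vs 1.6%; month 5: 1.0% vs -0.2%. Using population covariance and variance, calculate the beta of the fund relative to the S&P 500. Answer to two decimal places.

r̄p = -0.3600%,  r̄m = -0.3400%
Cov = Σ(rp − r̄p)(rm − r̄m) / 5 = 3.0156
Var(rm) = Σ(rm − r̄m)² / 5 = 1.9464
β = Cov / Var = 3.0156 / 1.9464 = 1.5493

1.55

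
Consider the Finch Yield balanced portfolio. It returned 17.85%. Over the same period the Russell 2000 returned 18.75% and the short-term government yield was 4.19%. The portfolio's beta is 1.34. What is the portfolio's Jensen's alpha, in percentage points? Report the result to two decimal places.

-5.85

CAPM expected return = Rf + β(Rm − Rf) = 4.19% + 1.34 × (18.75% − 4.19%) = 4.19 + 1.34 × 14.56 = 23.7004%
Jensen's α = Rp − E[R] = 17.85% − 23.7004% = -5.8504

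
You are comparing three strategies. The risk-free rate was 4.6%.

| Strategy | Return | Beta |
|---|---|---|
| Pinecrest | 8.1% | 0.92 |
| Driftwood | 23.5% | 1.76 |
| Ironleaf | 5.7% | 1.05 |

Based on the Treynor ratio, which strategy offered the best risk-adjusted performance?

Driftwood

Pinecrest: Treynor = (8.1% − 4.6%) / 0.92 = 3.804
Driftwood: Treynor = (23.5% − 4.6%) / 1.76 = 10.739
Ironleaf: Treynor = (5.7% − 4.6%) / 1.05 = 1.048
Highest: Driftwood (10.739).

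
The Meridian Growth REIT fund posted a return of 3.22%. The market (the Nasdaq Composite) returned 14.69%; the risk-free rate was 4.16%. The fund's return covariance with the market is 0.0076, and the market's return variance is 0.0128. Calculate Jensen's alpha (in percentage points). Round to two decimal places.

-7.19

β = Cov / Var = 0.0076 / 0.0128 = 0.5938
E[R] = Rf + β(Rm − Rf) = 4.16% + 0.5938 × (14.69% − 4.16%) = 10.4127%
α = Rp − E[R] = 3.22% − 10.4127% = -7.1927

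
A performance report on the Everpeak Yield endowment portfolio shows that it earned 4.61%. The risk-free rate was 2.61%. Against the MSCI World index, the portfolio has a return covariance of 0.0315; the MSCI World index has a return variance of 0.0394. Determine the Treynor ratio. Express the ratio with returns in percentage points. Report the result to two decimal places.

2.50

β = Cov / Var = 0.0315 / 0.0394 = 0.7995
Treynor = (Rp − Rf) / β = (4.61% − 2.61%) / 0.7995 = 2.00 / 0.7995 = 2.5016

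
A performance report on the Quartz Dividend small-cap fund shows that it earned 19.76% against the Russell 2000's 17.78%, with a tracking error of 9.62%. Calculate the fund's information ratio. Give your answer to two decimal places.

0.21

IR = (Rp − Rb) / TE = (19.76% − 17.78%) / 9.62% = 1.98% / 9.62% = 0.2058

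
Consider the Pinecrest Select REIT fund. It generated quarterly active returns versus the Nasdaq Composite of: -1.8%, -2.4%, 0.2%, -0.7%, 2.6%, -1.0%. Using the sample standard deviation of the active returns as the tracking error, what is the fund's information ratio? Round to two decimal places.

-0.29

r̄ = (-1.8 − 2.4 + 0.2 − 0.7 + 2.6 − 1) / 6 = -3.10 / 6 = -0.5167%
Σ(r − r̄)² = 15.6883; sample σ = √(15.6883/5) = 1.7713%
IR = r̄ / tracking error = -0.5167 / 1.7713 = -0.2917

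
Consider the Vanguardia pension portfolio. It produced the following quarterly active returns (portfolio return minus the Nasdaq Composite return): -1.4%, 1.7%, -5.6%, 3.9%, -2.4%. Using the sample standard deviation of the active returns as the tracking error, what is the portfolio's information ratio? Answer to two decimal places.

r̄ = (-1.4 + 1.7 − 5.6 + 3.9 − 2.4) / 5 = -0.7600%
Sample std dev = √[54.2920 / 4] = 3.6842%
IR = r̄ / tracking error = -0.7600 / 3.6842 = -0.2063

-0.21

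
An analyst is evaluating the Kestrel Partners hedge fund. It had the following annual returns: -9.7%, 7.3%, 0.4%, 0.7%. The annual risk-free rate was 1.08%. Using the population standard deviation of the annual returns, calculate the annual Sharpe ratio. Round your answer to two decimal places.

Mean return μ = -1.30 / 4 = -0.3250%
Σ(r − μ)² = 147.6075; population σ = √(147.6075/4) = 6.0747%
Sharpe = (μ − rf) / σ = (-0.3250 − 1.08) / 6.0747 = -1.4050 / 6.0747 = -0.2313

-0.23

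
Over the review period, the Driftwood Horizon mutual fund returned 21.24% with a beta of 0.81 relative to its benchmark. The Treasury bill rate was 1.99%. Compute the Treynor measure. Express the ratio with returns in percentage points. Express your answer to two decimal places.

23.77

Treynor = (Rp − Rf) / β = (21.24% − 1.99%) / 0.81 = 19.25 / 0.81 = 23.7654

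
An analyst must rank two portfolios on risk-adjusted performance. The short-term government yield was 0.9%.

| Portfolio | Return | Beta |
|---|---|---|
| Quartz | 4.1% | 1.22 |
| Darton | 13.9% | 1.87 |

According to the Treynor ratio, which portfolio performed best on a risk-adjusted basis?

Darton

Quartz: Treynor = (4.1% − 0.9%) / 1.22 = 2.623
Darton: Treynor = (13.9% − 0.9%) / 1.87 = 6.952
Highest: Darton (6.952).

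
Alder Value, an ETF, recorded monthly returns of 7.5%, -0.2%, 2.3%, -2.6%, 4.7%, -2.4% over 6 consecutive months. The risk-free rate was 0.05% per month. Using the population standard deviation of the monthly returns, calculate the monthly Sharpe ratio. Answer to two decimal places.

Mean return μ = 9.30 / 6 = 1.5500%
Population std dev = √[81.7750 / 6] = 3.6918%
Sharpe = (μ − rf) / σ = (1.5500 − 0.05) / 3.6918 = 1.5000 / 3.6918 = 0.4063

0.41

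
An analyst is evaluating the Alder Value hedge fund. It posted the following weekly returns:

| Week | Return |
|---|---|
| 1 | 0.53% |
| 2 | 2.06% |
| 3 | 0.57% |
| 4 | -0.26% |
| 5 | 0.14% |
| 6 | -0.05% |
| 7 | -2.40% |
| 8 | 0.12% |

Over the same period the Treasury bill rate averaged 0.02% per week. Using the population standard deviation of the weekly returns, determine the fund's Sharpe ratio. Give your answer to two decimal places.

0.06

μ = (0.53 + 2.06 + 0.57 − 0.26 + 0.14 − 0.05 − 2.4 + 0.12) / 8 = 0.710 / 8 = 0.0888%
Population std dev = √[10.6505 / 8] = 1.1538%
Sharpe = (μ − rf) / σ = (0.0888 − 0.02) / 1.1538 = 0.0688 / 1.1538 = 0.0596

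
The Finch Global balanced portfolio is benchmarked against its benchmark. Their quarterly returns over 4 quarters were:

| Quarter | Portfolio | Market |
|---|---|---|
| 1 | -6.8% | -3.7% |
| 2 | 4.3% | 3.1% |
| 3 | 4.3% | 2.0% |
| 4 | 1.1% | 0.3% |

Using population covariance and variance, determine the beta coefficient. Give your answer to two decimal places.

r̄p = 0.7250%,  r̄m = 0.4250%
Cov = Σ(rp − r̄p)(rm − r̄m) / 4 = 11.5469
Var(rm) = Σ(rm − r̄m)² / 4 = 6.6669
β = Cov / Var = 11.5469 / 6.6669 = 1.7320

1.73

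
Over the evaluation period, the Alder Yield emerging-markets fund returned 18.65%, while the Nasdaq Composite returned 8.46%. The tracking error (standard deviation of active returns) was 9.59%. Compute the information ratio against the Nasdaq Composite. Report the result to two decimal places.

1.06

IR = (Rp − Rb) / TE = (18.65% − 8.46%) / 9.59% = 10.19% / 9.59% = 1.0626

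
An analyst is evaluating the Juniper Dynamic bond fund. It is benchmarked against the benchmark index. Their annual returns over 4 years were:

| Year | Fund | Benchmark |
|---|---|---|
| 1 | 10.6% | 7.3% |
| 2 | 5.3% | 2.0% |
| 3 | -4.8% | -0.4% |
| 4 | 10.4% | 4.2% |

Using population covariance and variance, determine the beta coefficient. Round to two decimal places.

r̄p = 5.3750%,  r̄m = 3.2750%
Cov = Σ(rp − r̄p)(rm − r̄m) / 4 = 15.7919
Var(rm) = Σ(rm − r̄m)² / 4 = 8.0469
β = Cov / Var = 15.7919 / 8.0469 = 1.9625

1.96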